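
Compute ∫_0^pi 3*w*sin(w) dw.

3*pi

Integrate by parts once (u = w, dv = 3*sin(w) dw).
An antiderivative is F(w) = -3*w*cos(w) + 3*sin(w).
Then F(pi) - F(0) = (3*pi) - (0) = 3*pi.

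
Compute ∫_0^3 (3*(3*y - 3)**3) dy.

Let u = 3*y - 3, so du = 3 dy. When y = 0, u = -3; when y = 3, u = 6.
The integral becomes ∫ u**3 du from -3 to 6, with antiderivative u**4/4.
Back in y: F(y) = (3*y - 3)**4/4.
Then F(3) - F(0) = (324) - (81/4) = 1215/4.

1215/4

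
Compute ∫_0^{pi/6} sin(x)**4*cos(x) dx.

Let u = sin(x), so du = cos(x) dx. When x = 0, u = 0; when x = pi/6, u = 1/2.
The integral becomes ∫ u**4 du from 0 to 1/2, with antiderivative u**5/5.
Back in x: F(x) = sin(x)**5/5.
Then F(pi/6) - F(0) = (1/160) - (0) = 1/160.

1/160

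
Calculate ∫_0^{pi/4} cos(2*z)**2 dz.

Use the identity cos^2(2*z) = (1 + cos(4*z))/2.
An antiderivative is F(z) = z/2 + sin(4*z)/8.
Then F(pi/4) - F(0) = (pi/8) - (0) = pi/8.

pi/8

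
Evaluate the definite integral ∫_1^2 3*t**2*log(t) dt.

Integrate by parts once (u = ln t, dv = 3*t**2 dt).
An antiderivative is F(t) = t**3*(3*log(t) - 1)/3.
Then F(2) - F(1) = (-8/3 + 8*log(2)) - (-1/3) = -7/3 + 8*log(2).

-7/3 + 8*log(2)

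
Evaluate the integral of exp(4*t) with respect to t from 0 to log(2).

15/4

Let u = exp(t), so du = exp(t) dt. When t = 0, u = 1; when t = log(2), u = 2.
The integral becomes ∫ u**3 du from 1 to 2, with antiderivative u**4/4.
Back in t: F(t) = exp(4*t)/4.
Then F(log(2)) - F(0) = (4) - (1/4) = 15/4.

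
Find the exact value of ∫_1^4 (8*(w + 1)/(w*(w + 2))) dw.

12*log(2)

Factor the denominator: w**2 + 2*w = (w + 2)w.
Partial fractions: 8*(w + 1)/(w*(w + 2)) = 4/(w + 2) + 4/w.
An antiderivative is F(w) = 4*log(w) + 4*log(w + 2).
Then F(4) - F(1) = (4*log(3) + 12*log(2)) - (log(81)) = 12*log(2).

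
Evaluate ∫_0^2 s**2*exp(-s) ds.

Integrate by parts twice (u = s^2, dv = exp(-s) ds).
An antiderivative is F(s) = (-s**2 - 2*s - 2)*exp(-s).
Then F(2) - F(0) = (-10*exp(-2)) - (-2) = 2 - 10*exp(-2).

2 - 10*exp(-2)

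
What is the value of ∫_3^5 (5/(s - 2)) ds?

5*log(3)

An antiderivative is F(s) = 5*log(s - 2).
Then F(5) - F(3) = (5*log(3)) - (0) = 5*log(3).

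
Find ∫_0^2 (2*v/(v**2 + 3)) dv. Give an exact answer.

log(7/3)

Let u = v**2 + 3, so du = 2*v dv. When v = 0, u = 3; when v = 2, u = 7.
The integral becomes ∫ 1/u du from 3 to 7, with antiderivative log(u).
Back in v: F(v) = log(v**2 + 3).
Then F(2) - F(0) = (log(7)) - (log(3)) = log(7/3).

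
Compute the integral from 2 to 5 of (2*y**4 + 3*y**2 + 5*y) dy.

By the power rule, an antiderivative is F(y) = 2*y**5/5 + y**3 + 5*y**2/2.
Then F(5) - F(2) = (2875/2) - (154/5) = 14067/10.

14067/10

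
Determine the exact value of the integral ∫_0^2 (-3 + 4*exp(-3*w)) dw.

-14/3 - 4*exp(-6)/3

An antiderivative is F(w) = -3*w - 4*exp(-3*w)/3.
Then F(2) - F(0) = (-6 - 4*exp(-6)/3) - (-4/3) = -14/3 - 4*exp(-6)/3.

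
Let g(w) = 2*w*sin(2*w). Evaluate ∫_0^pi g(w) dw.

-pi

Integrate by parts once (u = w, dv = 2*sin(2*w) dw).
An antiderivative is F(w) = -w*cos(2*w) + sin(2*w)/2.
Then F(pi) - F(0) = (-pi) - (0) = -pi.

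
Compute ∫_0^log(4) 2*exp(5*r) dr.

2046/5

Let u = exp(r), so du = exp(r) dr. When r = 0, u = 1; when r = log(4), u = 4.
The integral becomes 2·∫ u**4 du from 1 to 4, with antiderivative 2*u**5/5.
Back in r: F(r) = 2*exp(5*r)/5.
Then F(log(4)) - F(0) = (2048/5) - (2/5) = 2046/5.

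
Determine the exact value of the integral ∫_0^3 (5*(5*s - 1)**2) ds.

Let u = 5*s - 1, so du = 5 ds. When s = 0, u = -1; when s = 3, u = 14.
The integral becomes ∫ u**2 du from -1 to 14, with antiderivative u**3/3.
Back in s: F(s) = (5*s - 1)**3/3.
Then F(3) - F(0) = (2744/3) - (-1/3) = 915.

915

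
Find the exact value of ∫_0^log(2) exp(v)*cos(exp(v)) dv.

-sin(1) + sin(2)

Let u = exp(v), so du = exp(v) dv. When v = 0, u = 1; when v = log(2), u = 2.
The integral becomes ∫ cos(u) du from 1 to 2, with antiderivative sin(u).
Back in v: F(v) = sin(exp(v)).
Then F(log(2)) - F(0) = (sin(2)) - (sin(1)) = -sin(1) + sin(2).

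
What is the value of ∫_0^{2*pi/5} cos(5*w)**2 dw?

pi/5

Use the identity cos^2(5*w) = (1 + cos(10*w))/2.
An antiderivative is F(w) = w/2 + sin(10*w)/20.
Then F(2*pi/5) - F(0) = (pi/5) - (0) = pi/5.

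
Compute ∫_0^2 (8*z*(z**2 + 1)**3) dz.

Let u = z**2 + 1, so du = 2*z dz. When z = 0, u = 1; when z = 2, u = 5.
The integral becomes 4·∫ u**3 du from 1 to 5, with antiderivative u**4.
Back in z: F(z) = (z**2 + 1)**4.
Then F(2) - F(0) = (625) - (1) = 624.

624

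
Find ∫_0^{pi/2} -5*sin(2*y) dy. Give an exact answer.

An antiderivative is F(y) = 5*cos(2*y)/2.
Then F(pi/2) - F(0) = (-5/2) - (5/2) = -5.

-5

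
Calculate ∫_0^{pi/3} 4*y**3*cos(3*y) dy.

16/27 - 4*pi**2/27

Integrate by parts 3 times (u = y^3, dv = 4*cos(3*y) dy).
An antiderivative is F(y) = 4*y**3*sin(3*y)/3 + 4*y**2*cos(3*y)/3 - 8*y*sin(3*y)/9 - 8*cos(3*y)/27.
Then F(pi/3) - F(0) = (8/27 - 4*pi**2/27) - (-8/27) = 16/27 - 4*pi**2/27.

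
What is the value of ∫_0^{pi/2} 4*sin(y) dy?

An antiderivative is F(y) = -4*cos(y).
Then F(pi/2) - F(0) = (0) - (-4) = 4.

4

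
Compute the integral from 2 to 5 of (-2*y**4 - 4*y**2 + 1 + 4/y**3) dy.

By the power rule, an antiderivative is F(y) = -2*y**5/5 - 4*y**3/3 + y - 2/y**2.
Then F(5) - F(2) = (-105881/75) - (-659/30) = -69489/50.

-69489/50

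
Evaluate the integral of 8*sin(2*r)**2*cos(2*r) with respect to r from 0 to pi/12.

1/6

Let u = sin(2*r), so du = 2*cos(2*r) dr. When r = 0, u = 0; when r = pi/12, u = 1/2.
The integral becomes 4·∫ u**2 du from 0 to 1/2, with antiderivative 4*u**3/3.
Back in r: F(r) = 4*sin(2*r)**3/3.
Then F(pi/12) - F(0) = (1/6) - (0) = 1/6.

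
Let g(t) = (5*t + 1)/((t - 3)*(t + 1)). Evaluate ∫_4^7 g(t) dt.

-log(5) + 11*log(2)

Factor the denominator: t**2 - 2*t - 3 = (t + 1)(t - 3).
Partial fractions: (5*t + 1)/((t - 3)*(t + 1)) = 1/(t + 1) + 4/(t - 3).
An antiderivative is F(t) = 4*log(t - 3) + log(t + 1).
Then F(7) - F(4) = (11*log(2)) - (log(5)) = -log(5) + 11*log(2).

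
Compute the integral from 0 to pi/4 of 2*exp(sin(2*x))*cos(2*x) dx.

-1 + E

Let u = sin(2*x), so du = 2*cos(2*x) dx. When x = 0, u = 0; when x = pi/4, u = 1.
The integral becomes ∫ exp(u) du from 0 to 1, with antiderivative exp(u).
Back in x: F(x) = exp(sin(2*x)).
Then F(pi/4) - F(0) = (E) - (1) = -1 + E.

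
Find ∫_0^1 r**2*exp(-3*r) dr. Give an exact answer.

Integrate by parts twice (u = r^2, dv = exp(-3*r) dr).
An antiderivative is F(r) = (-9*r**2 - 6*r - 2)*exp(-3*r)/27.
Then F(1) - F(0) = (-17*exp(-3)/27) - (-2/27) = 2/27 - 17*exp(-3)/27.

2/27 - 17*exp(-3)/27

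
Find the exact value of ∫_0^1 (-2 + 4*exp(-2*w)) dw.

-2*exp(-2)

An antiderivative is F(w) = -2*w - 2*exp(-2*w).
Then F(1) - F(0) = (-2 - 2*exp(-2)) - (-2) = -2*exp(-2).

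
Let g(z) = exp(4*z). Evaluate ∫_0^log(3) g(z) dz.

20

Let u = exp(z), so du = exp(z) dz. When z = 0, u = 1; when z = log(3), u = 3.
The integral becomes ∫ u**3 du from 1 to 3, with antiderivative u**4/4.
Back in z: F(z) = exp(4*z)/4.
Then F(log(3)) - F(0) = (81/4) - (1/4) = 20.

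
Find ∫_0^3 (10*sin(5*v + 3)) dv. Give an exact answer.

Let u = 5*v + 3, so du = 5 dv. When v = 0, u = 3; when v = 3, u = 18.
The integral becomes 2·∫ sin(u) du from 3 to 18, with antiderivative -2*cos(u).
Back in v: F(v) = -2*cos(5*v + 3).
Then F(3) - F(0) = (-2*cos(18)) - (-2*cos(3)) = 2*cos(3) - 2*cos(18).

2*cos(3) - 2*cos(18)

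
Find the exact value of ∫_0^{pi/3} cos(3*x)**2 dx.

pi/6

Use the identity cos^2(3*x) = (1 + cos(6*x))/2.
An antiderivative is F(x) = x/2 + sin(6*x)/12.
Then F(pi/3) - F(0) = (pi/6) - (0) = pi/6.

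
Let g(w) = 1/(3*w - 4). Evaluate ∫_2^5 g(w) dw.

An antiderivative is F(w) = log(3*w - 4)/3.
Then F(5) - F(2) = (log(11)/3) - (log(2)/3) = -log(2)/3 + log(11)/3.

-log(2)/3 + log(11)/3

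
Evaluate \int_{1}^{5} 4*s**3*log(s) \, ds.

-156 + 625*log(5)

Integrate by parts once (u = ln s, dv = 4*s**3 ds).
An antiderivative is F(s) = s**4*(4*log(s) - 1)/4.
Then F(5) - F(1) = (-625/4 + 625*log(5)) - (-1/4) = -156 + 625*log(5).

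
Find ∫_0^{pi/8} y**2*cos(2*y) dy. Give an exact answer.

sqrt(2)*(-32 + pi**2 + 8*pi)/256

Integrate by parts twice (u = y^2, dv = cos(2*y) dy).
An antiderivative is F(y) = y**2*sin(2*y)/2 + y*cos(2*y)/2 - sin(2*y)/4.
Then F(pi/8) - F(0) = (sqrt(2)*(-32 + pi**2 + 8*pi)/256) - (0) = sqrt(2)*(-32 + pi**2 + 8*pi)/256.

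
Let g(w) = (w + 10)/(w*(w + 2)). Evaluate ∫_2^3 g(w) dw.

Factor the denominator: w**2 + 2*w = (w + 2)w.
Partial fractions: (w + 10)/(w*(w + 2)) = -4/(w + 2) + 5/w.
An antiderivative is F(w) = 5*log(w) - 4*log(w + 2).
Then F(3) - F(2) = (-4*log(5) + 5*log(3)) - (-log(8)) = -4*log(5) + 3*log(2) + 5*log(3).

-4*log(5) + 3*log(2) + 5*log(3)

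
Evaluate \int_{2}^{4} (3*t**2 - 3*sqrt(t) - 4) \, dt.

4*sqrt(2) + 32

By the power rule, an antiderivative is F(t) = -2*t**(3/2) + t**3 - 4*t.
Then F(4) - F(2) = (32) - (-4*sqrt(2)) = 4*sqrt(2) + 32.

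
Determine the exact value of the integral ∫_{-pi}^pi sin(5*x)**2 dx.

Use the identity sin^2(5*x) = (1 - cos(10*x))/2.
An antiderivative is F(x) = x/2 - sin(10*x)/20.
Then F(pi) - F(-pi) = (pi/2) - (-pi/2) = pi.

pi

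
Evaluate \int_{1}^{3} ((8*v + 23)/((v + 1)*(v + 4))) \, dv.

Factor the denominator: v**2 + 5*v + 4 = (v + 4)(v + 1).
Partial fractions: (8*v + 23)/((v + 1)*(v + 4)) = 3/(v + 4) + 5/(v + 1).
An antiderivative is F(v) = 5*log(v + 1) + 3*log(v + 4).
Then F(3) - F(1) = (3*log(7) + 10*log(2)) - (5*log(2) + 3*log(5)) = -3*log(5) + 5*log(2) + 3*log(7).

-3*log(5) + 5*log(2) + 3*log(7)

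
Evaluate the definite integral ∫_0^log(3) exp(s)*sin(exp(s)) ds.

cos(1) - cos(3)

Let u = exp(s), so du = exp(s) ds. When s = 0, u = 1; when s = log(3), u = 3.
The integral becomes ∫ sin(u) du from 1 to 3, with antiderivative -cos(u).
Back in s: F(s) = -cos(exp(s)).
Then F(log(3)) - F(0) = (-cos(3)) - (-cos(1)) = cos(1) - cos(3).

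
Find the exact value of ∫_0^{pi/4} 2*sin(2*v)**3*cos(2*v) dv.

Let u = sin(2*v), so du = 2*cos(2*v) dv. When v = 0, u = 0; when v = pi/4, u = 1.
The integral becomes ∫ u**3 du from 0 to 1, with antiderivative u**4/4.
Back in v: F(v) = sin(2*v)**4/4.
Then F(pi/4) - F(0) = (1/4) - (0) = 1/4.

1/4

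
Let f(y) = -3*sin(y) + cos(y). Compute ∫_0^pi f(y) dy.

-6

An antiderivative is F(y) = sin(y) + 3*cos(y).
Then F(pi) - F(0) = (-3) - (3) = -6.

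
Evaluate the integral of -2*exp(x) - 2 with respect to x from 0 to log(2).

An antiderivative is F(x) = -2*x - 2*exp(x).
Then F(log(2)) - F(0) = (-4 - 2*log(2)) - (-2) = -2 - 2*log(2).

-2 - 2*log(2)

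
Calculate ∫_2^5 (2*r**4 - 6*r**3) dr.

By the power rule, an antiderivative is F(r) = 2*r**5/5 - 3*r**4/2.
Then F(5) - F(2) = (625/2) - (-56/5) = 3237/10.

3237/10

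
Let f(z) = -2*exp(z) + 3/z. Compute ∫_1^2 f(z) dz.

-2*exp(2) + log(8) + 2*exp(1)

An antiderivative is F(z) = -2*exp(z) + 3*log(z).
Then F(2) - F(1) = (-2*exp(2) + log(8)) - (-2*exp(1)) = -2*exp(2) + log(8) + 2*exp(1).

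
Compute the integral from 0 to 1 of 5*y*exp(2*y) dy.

5/4 + 5*exp(2)/4

Integrate by parts once (u = y, dv = 5*exp(2*y) dy).
An antiderivative is F(y) = (10*y - 5)*exp(2*y)/4.
Then F(1) - F(0) = (5*exp(2)/4) - (-5/4) = 5/4 + 5*exp(2)/4.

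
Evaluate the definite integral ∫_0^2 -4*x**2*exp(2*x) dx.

Integrate by parts twice (u = x^2, dv = -4*exp(2*x) dx).
An antiderivative is F(x) = (-2*x**2 + 2*x - 1)*exp(2*x).
Then F(2) - F(0) = (-5*exp(4)) - (-1) = 1 - 5*exp(4).

1 - 5*exp(4)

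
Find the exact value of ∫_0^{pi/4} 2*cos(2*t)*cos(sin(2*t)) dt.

sin(1)

Let u = sin(2*t), so du = 2*cos(2*t) dt. When t = 0, u = 0; when t = pi/4, u = 1.
The integral becomes ∫ cos(u) du from 0 to 1, with antiderivative sin(u).
Back in t: F(t) = sin(sin(2*t)).
Then F(pi/4) - F(0) = (sin(1)) - (0) = sin(1).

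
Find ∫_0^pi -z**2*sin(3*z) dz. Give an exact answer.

4/27 - pi**2/3

Integrate by parts twice (u = z^2, dv = -sin(3*z) dz).
An antiderivative is F(z) = z**2*cos(3*z)/3 - 2*z*sin(3*z)/9 - 2*cos(3*z)/27.
Then F(pi) - F(0) = (2/27 - pi**2/3) - (-2/27) = 4/27 - pi**2/3.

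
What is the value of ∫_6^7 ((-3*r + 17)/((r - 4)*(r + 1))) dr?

Factor the denominator: r**2 - 3*r - 4 = (r + 1)(r - 4).
Partial fractions: (-3*r + 17)/((r - 4)*(r + 1)) = -4/(r + 1) + 1/(r - 4).
An antiderivative is F(r) = log(r - 4) - 4*log(r + 1).
Then F(7) - F(6) = (-12*log(2) + log(3)) - (-4*log(7) + log(2)) = -13*log(2) + log(3) + 4*log(7).

-13*log(2) + log(3) + 4*log(7)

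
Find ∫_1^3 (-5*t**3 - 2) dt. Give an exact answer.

-104

By the power rule, an antiderivative is F(t) = -5*t**4/4 - 2*t.
Then F(3) - F(1) = (-429/4) - (-13/4) = -104.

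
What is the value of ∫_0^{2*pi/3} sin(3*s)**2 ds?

Use the identity sin^2(3*s) = (1 - cos(6*s))/2.
An antiderivative is F(s) = s/2 - sin(6*s)/12.
Then F(2*pi/3) - F(0) = (pi/3) - (0) = pi/3.

pi/3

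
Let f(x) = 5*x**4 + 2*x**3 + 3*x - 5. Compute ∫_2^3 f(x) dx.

By the power rule, an antiderivative is F(x) = x**5 + x**4/2 + 3*x**2/2 - 5*x.
Then F(3) - F(2) = (282) - (36) = 246.

246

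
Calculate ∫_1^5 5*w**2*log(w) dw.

Integrate by parts once (u = ln w, dv = 5*w**2 dw).
An antiderivative is F(w) = 5*w**3*(3*log(w) - 1)/9.
Then F(5) - F(1) = (-625/9 + 625*log(5)/3) - (-5/9) = -620/9 + 625*log(5)/3.

-620/9 + 625*log(5)/3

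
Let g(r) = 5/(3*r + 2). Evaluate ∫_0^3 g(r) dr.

-5*log(2)/3 + 5*log(11)/3

An antiderivative is F(r) = 5*log(3*r + 2)/3.
Then F(3) - F(0) = (5*log(11)/3) - (5*log(2)/3) = -5*log(2)/3 + 5*log(11)/3.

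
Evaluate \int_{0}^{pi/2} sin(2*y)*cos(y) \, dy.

2/3

Use the identity sin(2*y)cos(y) = [sin(3*y) + sin(y)]/2.
An antiderivative is F(y) = -cos(y)/2 - cos(3*y)/6.
Then F(pi/2) - F(0) = (0) - (-2/3) = 2/3.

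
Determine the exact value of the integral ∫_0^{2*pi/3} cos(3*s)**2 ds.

Use the identity cos^2(3*s) = (1 + cos(6*s))/2.
An antiderivative is F(s) = s/2 + sin(6*s)/12.
Then F(2*pi/3) - F(0) = (pi/3) - (0) = pi/3.

pi/3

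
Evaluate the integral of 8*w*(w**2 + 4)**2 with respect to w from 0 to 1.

244/3

Let u = w**2 + 4, so du = 2*w dw. When w = 0, u = 4; when w = 1, u = 5.
The integral becomes 4·∫ u**2 du from 4 to 5, with antiderivative 4*u**3/3.
Back in w: F(w) = 4*(w**2 + 4)**3/3.
Then F(1) - F(0) = (500/3) - (256/3) = 244/3.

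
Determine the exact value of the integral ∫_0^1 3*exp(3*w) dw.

-1 + exp(3)

An antiderivative is F(w) = exp(3*w).
Then F(1) - F(0) = (exp(3)) - (1) = -1 + exp(3).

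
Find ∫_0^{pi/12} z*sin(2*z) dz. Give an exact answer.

-sqrt(3)*pi/48 + 1/8

Integrate by parts once (u = z, dv = sin(2*z) dz).
An antiderivative is F(z) = -z*cos(2*z)/2 + sin(2*z)/4.
Then F(pi/12) - F(0) = (-sqrt(3)*pi/48 + 1/8) - (0) = -sqrt(3)*pi/48 + 1/8.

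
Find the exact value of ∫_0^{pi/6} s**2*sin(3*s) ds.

-2/27 + pi/27

Integrate by parts twice (u = s^2, dv = sin(3*s) ds).
An antiderivative is F(s) = -s**2*cos(3*s)/3 + 2*s*sin(3*s)/9 + 2*cos(3*s)/27.
Then F(pi/6) - F(0) = (pi/27) - (2/27) = -2/27 + pi/27.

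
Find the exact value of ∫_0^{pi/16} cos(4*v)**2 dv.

1/16 + pi/32

Use the identity cos^2(4*v) = (1 + cos(8*v))/2.
An antiderivative is F(v) = v/2 + sin(8*v)/16.
Then F(pi/16) - F(0) = (1/16 + pi/32) - (0) = 1/16 + pi/32.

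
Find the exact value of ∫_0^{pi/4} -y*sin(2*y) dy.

Integrate by parts once (u = y, dv = -sin(2*y) dy).
An antiderivative is F(y) = y*cos(2*y)/2 - sin(2*y)/4.
Then F(pi/4) - F(0) = (-1/4) - (0) = -1/4.

-1/4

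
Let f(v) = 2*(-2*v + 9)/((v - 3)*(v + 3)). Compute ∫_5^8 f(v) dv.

Factor the denominator: v**2 - 9 = (v + 3)(v - 3).
Partial fractions: 2*(-2*v + 9)/((v - 3)*(v + 3)) = -5/(v + 3) + 1/(v - 3).
An antiderivative is F(v) = log(v - 3) - 5*log(v + 3).
Then F(8) - F(5) = (-5*log(11) + log(5)) - (-14*log(2)) = -5*log(11) + log(5) + 14*log(2).

-5*log(11) + log(5) + 14*log(2)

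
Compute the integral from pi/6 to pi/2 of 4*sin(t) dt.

2*sqrt(3)

An antiderivative is F(t) = -4*cos(t).
Then F(pi/2) - F(pi/6) = (0) - (-2*sqrt(3)) = 2*sqrt(3).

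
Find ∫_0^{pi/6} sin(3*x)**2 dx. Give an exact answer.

pi/12

Use the identity sin^2(3*x) = (1 - cos(6*x))/2.
An antiderivative is F(x) = x/2 - sin(6*x)/12.
Then F(pi/6) - F(0) = (pi/12) - (0) = pi/12.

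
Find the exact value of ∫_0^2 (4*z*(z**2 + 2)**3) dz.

640

Let u = z**2 + 2, so du = 2*z dz. When z = 0, u = 2; when z = 2, u = 6.
The integral becomes 2·∫ u**3 du from 2 to 6, with antiderivative u**4/2.
Back in z: F(z) = (z**2 + 2)**4/2.
Then F(2) - F(0) = (648) - (8) = 640.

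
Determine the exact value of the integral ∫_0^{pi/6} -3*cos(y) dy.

An antiderivative is F(y) = -3*sin(y).
Then F(pi/6) - F(0) = (-3/2) - (0) = -3/2.

-3/2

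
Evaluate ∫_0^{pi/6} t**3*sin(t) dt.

Integrate by parts 3 times (u = t^3, dv = sin(t) dt).
An antiderivative is F(t) = -t**3*cos(t) + 3*t**2*sin(t) + 6*t*cos(t) - 6*sin(t).
Then F(pi/6) - F(0) = (-3 - sqrt(3)*pi**3/432 + pi**2/24 + sqrt(3)*pi/2) - (0) = -3 - sqrt(3)*pi**3/432 + pi**2/24 + sqrt(3)*pi/2.

-3 - sqrt(3)*pi**3/432 + pi**2/24 + sqrt(3)*pi/2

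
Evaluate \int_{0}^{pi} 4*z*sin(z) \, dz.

4*pi

Integrate by parts once (u = z, dv = 4*sin(z) dz).
An antiderivative is F(z) = -4*z*cos(z) + 4*sin(z).
Then F(pi) - F(0) = (4*pi) - (0) = 4*pi.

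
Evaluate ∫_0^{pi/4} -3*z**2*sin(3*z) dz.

-sqrt(2)*pi**2/32 - sqrt(2)*pi/12 + sqrt(2)/9 + 2/9

Integrate by parts twice (u = z^2, dv = -3*sin(3*z) dz).
An antiderivative is F(z) = z**2*cos(3*z) - 2*z*sin(3*z)/3 - 2*cos(3*z)/9.
Then F(pi/4) - F(0) = (sqrt(2)*(-9*pi**2 - 24*pi + 32)/288) - (-2/9) = -sqrt(2)*pi**2/32 - sqrt(2)*pi/12 + sqrt(2)/9 + 2/9.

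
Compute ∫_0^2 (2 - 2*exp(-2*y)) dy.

An antiderivative is F(y) = 2*y + exp(-2*y).
Then F(2) - F(0) = (exp(-4) + 4) - (1) = exp(-4) + 3.

exp(-4) + 3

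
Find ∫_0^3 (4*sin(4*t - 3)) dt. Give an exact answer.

cos(3) - cos(9)

Let u = 4*t - 3, so du = 4 dt. When t = 0, u = -3; when t = 3, u = 9.
The integral becomes ∫ sin(u) du from -3 to 9, with antiderivative -cos(u).
Back in t: F(t) = -cos(4*t - 3).
Then F(3) - F(0) = (-cos(9)) - (-cos(3)) = cos(3) - cos(9).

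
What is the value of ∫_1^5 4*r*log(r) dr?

Integrate by parts once (u = ln r, dv = 4*r dr).
An antiderivative is F(r) = r**2*(2*log(r) - 1).
Then F(5) - F(1) = (-25 + 50*log(5)) - (-1) = -24 + 50*log(5).

-24 + 50*log(5)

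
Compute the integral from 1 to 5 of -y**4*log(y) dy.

Integrate by parts once (u = ln y, dv = -y**4 dy).
An antiderivative is F(y) = -y**5*(5*log(y) - 1)/25.
Then F(5) - F(1) = (125 - 625*log(5)) - (1/25) = 3124/25 - 625*log(5).

3124/25 - 625*log(5)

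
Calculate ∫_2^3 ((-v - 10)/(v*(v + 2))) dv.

Factor the denominator: v**2 + 2*v = (v + 2)v.
Partial fractions: (-v - 10)/(v*(v + 2)) = 4/(v + 2) - 5/v.
An antiderivative is F(v) = -5*log(v) + 4*log(v + 2).
Then F(3) - F(2) = (-5*log(3) + 4*log(5)) - (log(8)) = -5*log(3) - 3*log(2) + 4*log(5).

-5*log(3) - 3*log(2) + 4*log(5)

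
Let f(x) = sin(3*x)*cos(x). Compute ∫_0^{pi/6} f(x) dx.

5/16

Use the identity sin(3*x)cos(x) = [sin(4*x) + sin(2*x)]/2.
An antiderivative is F(x) = -cos(2*x)/4 - cos(4*x)/8.
Then F(pi/6) - F(0) = (-1/16) - (-3/8) = 5/16.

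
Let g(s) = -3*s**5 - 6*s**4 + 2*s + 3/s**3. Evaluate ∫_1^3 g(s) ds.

By the power rule, an antiderivative is F(s) = -s**6/2 - 6*s**5/5 + s**2 - 3/(2*s**2).
Then F(3) - F(1) = (-9709/15) - (-11/5) = -9676/15.

-9676/15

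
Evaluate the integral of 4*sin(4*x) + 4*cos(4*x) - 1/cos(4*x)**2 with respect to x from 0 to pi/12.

An antiderivative is F(x) = sin(4*x) - cos(4*x) - tan(4*x)/4.
Then F(pi/12) - F(0) = (-1/2 + sqrt(3)/4) - (-1) = sqrt(3)/4 + 1/2.

sqrt(3)/4 + 1/2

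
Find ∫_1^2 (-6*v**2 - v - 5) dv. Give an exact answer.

-41/2

By the power rule, an antiderivative is F(v) = -2*v**3 - v**2/2 - 5*v.
Then F(2) - F(1) = (-28) - (-15/2) = -41/2.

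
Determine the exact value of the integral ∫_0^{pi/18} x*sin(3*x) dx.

-sqrt(3)*pi/108 + 1/18

Integrate by parts once (u = x, dv = sin(3*x) dx).
An antiderivative is F(x) = -x*cos(3*x)/3 + sin(3*x)/9.
Then F(pi/18) - F(0) = (-sqrt(3)*pi/108 + 1/18) - (0) = -sqrt(3)*pi/108 + 1/18.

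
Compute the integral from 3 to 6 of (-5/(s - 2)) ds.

-10*log(2)

An antiderivative is F(s) = -5*log(s - 2).
Then F(6) - F(3) = (-10*log(2)) - (0) = -10*log(2).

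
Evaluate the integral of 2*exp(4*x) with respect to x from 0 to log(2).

Let u = exp(x), so du = exp(x) dx. When x = 0, u = 1; when x = log(2), u = 2.
The integral becomes 2·∫ u**3 du from 1 to 2, with antiderivative u**4/2.
Back in x: F(x) = exp(4*x)/2.
Then F(log(2)) - F(0) = (8) - (1/2) = 15/2.

15/2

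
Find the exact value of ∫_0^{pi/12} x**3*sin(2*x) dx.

-3/16 - sqrt(3)*pi**3/6912 + pi**2/384 + sqrt(3)*pi/32

Integrate by parts 3 times (u = x^3, dv = sin(2*x) dx).
An antiderivative is F(x) = -x**3*cos(2*x)/2 + 3*x**2*sin(2*x)/4 + 3*x*cos(2*x)/4 - 3*sin(2*x)/8.
Then F(pi/12) - F(0) = (-3/16 - sqrt(3)*pi**3/6912 + pi**2/384 + sqrt(3)*pi/32) - (0) = -3/16 - sqrt(3)*pi**3/6912 + pi**2/384 + sqrt(3)*pi/32.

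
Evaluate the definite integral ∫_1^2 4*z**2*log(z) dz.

-28/9 + 32*log(2)/3

Integrate by parts once (u = ln z, dv = 4*z**2 dz).
An antiderivative is F(z) = 4*z**3*(3*log(z) - 1)/9.
Then F(2) - F(1) = (-32/9 + 32*log(2)/3) - (-4/9) = -28/9 + 32*log(2)/3.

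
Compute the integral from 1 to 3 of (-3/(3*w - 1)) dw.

-log(4)

An antiderivative is F(w) = -log(3*w - 1).
Then F(3) - F(1) = (-log(8)) - (-log(2)) = -log(4).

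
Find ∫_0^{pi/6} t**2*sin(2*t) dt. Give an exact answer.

-1/8 - pi**2/144 + sqrt(3)*pi/24

Integrate by parts twice (u = t^2, dv = sin(2*t) dt).
An antiderivative is F(t) = -t**2*cos(2*t)/2 + t*sin(2*t)/2 + cos(2*t)/4.
Then F(pi/6) - F(0) = (-pi**2/144 + 1/8 + sqrt(3)*pi/24) - (1/4) = -1/8 - pi**2/144 + sqrt(3)*pi/24.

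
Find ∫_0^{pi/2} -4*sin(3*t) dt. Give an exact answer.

An antiderivative is F(t) = 4*cos(3*t)/3.
Then F(pi/2) - F(0) = (0) - (4/3) = -4/3.

-4/3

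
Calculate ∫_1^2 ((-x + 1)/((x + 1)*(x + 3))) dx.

Factor the denominator: x**2 + 4*x + 3 = (x + 3)(x + 1).
Partial fractions: (-x + 1)/((x + 1)*(x + 3)) = -2/(x + 3) + 1/(x + 1).
An antiderivative is F(x) = log(x + 1) - 2*log(x + 3).
Then F(2) - F(1) = (log(3/25)) - (-log(8)) = log(24/25).

log(24/25)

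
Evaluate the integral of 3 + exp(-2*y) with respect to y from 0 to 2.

An antiderivative is F(y) = 3*y - exp(-2*y)/2.
Then F(2) - F(0) = (6 - exp(-4)/2) - (-1/2) = 13/2 - exp(-4)/2.

13/2 - exp(-4)/2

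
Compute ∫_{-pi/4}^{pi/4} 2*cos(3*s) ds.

An antiderivative is F(s) = 2*sin(3*s)/3.
Then F(pi/4) - F(-pi/4) = (sqrt(2)/3) - (-sqrt(2)/3) = 2*sqrt(2)/3.

2*sqrt(2)/3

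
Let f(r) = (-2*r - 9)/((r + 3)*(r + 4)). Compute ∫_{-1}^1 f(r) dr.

Factor the denominator: r**2 + 7*r + 12 = (r + 4)(r + 3).
Partial fractions: (-2*r - 9)/((r + 3)*(r + 4)) = 1/(r + 4) - 3/(r + 3).
An antiderivative is F(r) = -3*log(r + 3) + log(r + 4).
Then F(1) - F(-1) = (log(5/64)) - (log(3/8)) = log(5/24).

log(5/24)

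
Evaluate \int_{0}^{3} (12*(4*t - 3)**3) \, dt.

4860

Let u = 4*t - 3, so du = 4 dt. When t = 0, u = -3; when t = 3, u = 9.
The integral becomes 3·∫ u**3 du from -3 to 9, with antiderivative 3*u**4/4.
Back in t: F(t) = 3*(4*t - 3)**4/4.
Then F(3) - F(0) = (19683/4) - (243/4) = 4860.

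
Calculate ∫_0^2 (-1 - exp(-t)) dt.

-3 + exp(-2)

An antiderivative is F(t) = -t + exp(-t).
Then F(2) - F(0) = (-2 + exp(-2)) - (1) = -3 + exp(-2).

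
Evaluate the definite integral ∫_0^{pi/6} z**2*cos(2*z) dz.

Integrate by parts twice (u = z^2, dv = cos(2*z) dz).
An antiderivative is F(z) = z**2*sin(2*z)/2 + z*cos(2*z)/2 - sin(2*z)/4.
Then F(pi/6) - F(0) = (-sqrt(3)/8 + sqrt(3)*pi**2/144 + pi/24) - (0) = -sqrt(3)/8 + sqrt(3)*pi**2/144 + pi/24.

-sqrt(3)/8 + sqrt(3)*pi**2/144 + pi/24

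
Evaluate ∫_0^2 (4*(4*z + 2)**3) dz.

Let u = 4*z + 2, so du = 4 dz. When z = 0, u = 2; when z = 2, u = 10.
The integral becomes ∫ u**3 du from 2 to 10, with antiderivative u**4/4.
Back in z: F(z) = (4*z + 2)**4/4.
Then F(2) - F(0) = (2500) - (4) = 2496.

2496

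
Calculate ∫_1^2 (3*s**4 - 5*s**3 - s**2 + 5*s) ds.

301/60

By the power rule, an antiderivative is F(s) = 3*s**5/5 - 5*s**4/4 - s**3/3 + 5*s**2/2.
Then F(2) - F(1) = (98/15) - (91/60) = 301/60.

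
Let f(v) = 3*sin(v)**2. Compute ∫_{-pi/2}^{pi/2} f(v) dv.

3*pi/2

Use the identity sin^2(v) = (1 - cos(2*v))/2.
An antiderivative is F(v) = 3*v/2 - 3*sin(2*v)/4.
Then F(pi/2) - F(-pi/2) = (3*pi/4) - (-3*pi/4) = 3*pi/2.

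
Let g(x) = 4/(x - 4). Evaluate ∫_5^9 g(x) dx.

4*log(5)

An antiderivative is F(x) = 4*log(x - 4).
Then F(9) - F(5) = (4*log(5)) - (0) = 4*log(5).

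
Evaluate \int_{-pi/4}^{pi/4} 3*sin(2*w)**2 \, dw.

3*pi/4

Use the identity sin^2(2*w) = (1 - cos(4*w))/2.
An antiderivative is F(w) = 3*w/2 - 3*sin(4*w)/8.
Then F(pi/4) - F(-pi/4) = (3*pi/8) - (-3*pi/8) = 3*pi/4.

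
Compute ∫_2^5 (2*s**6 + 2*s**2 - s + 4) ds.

313101/14

By the power rule, an antiderivative is F(s) = 2*s**7/7 + 2*s**3/3 - s**2/2 + 4*s.
Then F(5) - F(2) = (941315/42) - (1006/21) = 313101/14.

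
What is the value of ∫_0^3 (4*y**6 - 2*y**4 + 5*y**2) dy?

By the power rule, an antiderivative is F(y) = 4*y**7/7 - 2*y**5/5 + 5*y**3/3.
Then F(3) - F(0) = (41913/35) - (0) = 41913/35.

41913/35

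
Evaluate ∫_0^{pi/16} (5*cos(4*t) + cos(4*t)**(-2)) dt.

An antiderivative is F(t) = 5*sin(4*t)/4 + tan(4*t)/4.
Then F(pi/16) - F(0) = (1/4 + 5*sqrt(2)/8) - (0) = 1/4 + 5*sqrt(2)/8.

1/4 + 5*sqrt(2)/8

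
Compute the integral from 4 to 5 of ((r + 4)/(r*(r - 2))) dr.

log(54/25)

Factor the denominator: r**2 - 2*r = r(r - 2).
Partial fractions: (r + 4)/(r*(r - 2)) = -2/r + 3/(r - 2).
An antiderivative is F(r) = -2*log(r) + 3*log(r - 2).
Then F(5) - F(4) = (log(27/25)) - (-log(2)) = log(54/25).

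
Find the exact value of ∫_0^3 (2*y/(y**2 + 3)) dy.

Let u = y**2 + 3, so du = 2*y dy. When y = 0, u = 3; when y = 3, u = 12.
The integral becomes ∫ 1/u du from 3 to 12, with antiderivative log(u).
Back in y: F(y) = log(y**2 + 3).
Then F(3) - F(0) = (log(12)) - (log(3)) = log(4).

log(4)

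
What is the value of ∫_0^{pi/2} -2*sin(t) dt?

An antiderivative is F(t) = 2*cos(t).
Then F(pi/2) - F(0) = (0) - (2) = -2.

-2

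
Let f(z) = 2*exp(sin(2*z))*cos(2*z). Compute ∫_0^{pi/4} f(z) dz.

-1 + E

Let u = sin(2*z), so du = 2*cos(2*z) dz. When z = 0, u = 0; when z = pi/4, u = 1.
The integral becomes ∫ exp(u) du from 0 to 1, with antiderivative exp(u).
Back in z: F(z) = exp(sin(2*z)).
Then F(pi/4) - F(0) = (E) - (1) = -1 + E.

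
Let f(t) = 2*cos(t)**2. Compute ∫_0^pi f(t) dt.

pi

Use the identity cos^2(t) = (1 + cos(2*t))/2.
An antiderivative is F(t) = t + sin(2*t)/2.
Then F(pi) - F(0) = (pi) - (0) = pi.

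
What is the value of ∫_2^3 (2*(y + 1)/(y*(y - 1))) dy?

Factor the denominator: y**2 - y = y(y - 1).
Partial fractions: 2*(y + 1)/(y*(y - 1)) = -2/y + 4/(y - 1).
An antiderivative is F(y) = -2*log(y) + 4*log(y - 1).
Then F(3) - F(2) = (log(16/9)) - (-log(4)) = log(64/9).

log(64/9)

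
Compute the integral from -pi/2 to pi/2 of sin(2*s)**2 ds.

Use the identity sin^2(2*s) = (1 - cos(4*s))/2.
An antiderivative is F(s) = s/2 - sin(4*s)/8.
Then F(pi/2) - F(-pi/2) = (pi/4) - (-pi/4) = pi/2.

pi/2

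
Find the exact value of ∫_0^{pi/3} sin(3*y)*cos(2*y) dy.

3/10

Use the identity sin(3*y)cos(2*y) = [sin(5*y) + sin(y)]/2.
An antiderivative is F(y) = -cos(y)/2 - cos(5*y)/10.
Then F(pi/3) - F(0) = (-3/10) - (-3/5) = 3/10.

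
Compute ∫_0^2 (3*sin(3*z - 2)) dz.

cos(2) - cos(4)

Let u = 3*z - 2, so du = 3 dz. When z = 0, u = -2; when z = 2, u = 4.
The integral becomes ∫ sin(u) du from -2 to 4, with antiderivative -cos(u).
Back in z: F(z) = -cos(3*z - 2).
Then F(2) - F(0) = (-cos(4)) - (-cos(2)) = cos(2) - cos(4).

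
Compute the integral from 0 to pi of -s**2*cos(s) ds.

Integrate by parts twice (u = s^2, dv = -cos(s) ds).
An antiderivative is F(s) = -s**2*sin(s) - 2*s*cos(s) + 2*sin(s).
Then F(pi) - F(0) = (2*pi) - (0) = 2*pi.

2*pi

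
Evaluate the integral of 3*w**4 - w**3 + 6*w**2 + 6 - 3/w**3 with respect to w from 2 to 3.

18497/120

By the power rule, an antiderivative is F(w) = 3*w**5/5 - w**4/4 + 2*w**3 + 6*w + 3/(2*w**2).
Then F(3) - F(2) = (11863/60) - (1743/40) = 18497/120.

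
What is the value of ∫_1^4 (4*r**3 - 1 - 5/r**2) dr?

By the power rule, an antiderivative is F(r) = r**4 - r + 5/r.
Then F(4) - F(1) = (1013/4) - (5) = 993/4.

993/4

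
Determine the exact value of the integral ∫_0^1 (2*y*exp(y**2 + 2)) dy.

Let u = y**2 + 2, so du = 2*y dy. When y = 0, u = 2; when y = 1, u = 3.
The integral becomes ∫ exp(u) du from 2 to 3, with antiderivative exp(u).
Back in y: F(y) = exp(y**2 + 2).
Then F(1) - F(0) = (exp(3)) - (exp(2)) = -exp(2) + exp(3).

-exp(2) + exp(3)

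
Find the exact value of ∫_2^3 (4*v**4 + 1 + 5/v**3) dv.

By the power rule, an antiderivative is F(v) = 4*v**5/5 + v - 5/(2*v**2).
Then F(3) - F(2) = (17741/90) - (1079/40) = 61253/360.

61253/360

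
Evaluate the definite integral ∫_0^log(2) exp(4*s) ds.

Let u = exp(s), so du = exp(s) ds. When s = 0, u = 1; when s = log(2), u = 2.
The integral becomes ∫ u**3 du from 1 to 2, with antiderivative u**4/4.
Back in s: F(s) = exp(4*s)/4.
Then F(log(2)) - F(0) = (4) - (1/4) = 15/4.

15/4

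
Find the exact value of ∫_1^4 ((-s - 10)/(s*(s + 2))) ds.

-log(64)

Factor the denominator: s**2 + 2*s = (s + 2)s.
Partial fractions: (-s - 10)/(s*(s + 2)) = 4/(s + 2) - 5/s.
An antiderivative is F(s) = -5*log(s) + 4*log(s + 2).
Then F(4) - F(1) = (log(81/64)) - (log(81)) = -log(64).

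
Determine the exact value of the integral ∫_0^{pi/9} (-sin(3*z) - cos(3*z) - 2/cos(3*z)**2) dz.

-5*sqrt(3)/6 - 1/6

An antiderivative is F(z) = -sin(3*z)/3 + cos(3*z)/3 - 2*tan(3*z)/3.
Then F(pi/9) - F(0) = (1/6 - 5*sqrt(3)/6) - (1/3) = -5*sqrt(3)/6 - 1/6.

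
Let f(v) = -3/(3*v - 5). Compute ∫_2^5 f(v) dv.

An antiderivative is F(v) = -log(3*v - 5).
Then F(5) - F(2) = (-log(10)) - (0) = -log(10).

-log(10)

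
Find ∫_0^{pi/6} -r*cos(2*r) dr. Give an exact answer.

-sqrt(3)*pi/24 + 1/8

Integrate by parts once (u = r, dv = -cos(2*r) dr).
An antiderivative is F(r) = -r*sin(2*r)/2 - cos(2*r)/4.
Then F(pi/6) - F(0) = (-sqrt(3)*pi/24 - 1/8) - (-1/4) = -sqrt(3)*pi/24 + 1/8.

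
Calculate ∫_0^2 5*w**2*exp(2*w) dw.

-5/4 + 25*exp(4)/4

Integrate by parts twice (u = w^2, dv = 5*exp(2*w) dw).
An antiderivative is F(w) = (10*w**2 - 10*w + 5)*exp(2*w)/4.
Then F(2) - F(0) = (25*exp(4)/4) - (5/4) = -5/4 + 25*exp(4)/4.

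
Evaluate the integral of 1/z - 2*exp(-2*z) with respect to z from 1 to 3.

An antiderivative is F(z) = log(z) + exp(-2*z).
Then F(3) - F(1) = (exp(-6) + log(3)) - (exp(-2)) = -exp(-2) + exp(-6) + log(3).

-exp(-2) + exp(-6) + log(3)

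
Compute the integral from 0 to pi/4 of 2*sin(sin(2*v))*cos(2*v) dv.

1 - cos(1)

Let u = sin(2*v), so du = 2*cos(2*v) dv. When v = 0, u = 0; when v = pi/4, u = 1.
The integral becomes ∫ sin(u) du from 0 to 1, with antiderivative -cos(u).
Back in v: F(v) = -cos(sin(2*v)).
Then F(pi/4) - F(0) = (-cos(1)) - (-1) = 1 - cos(1).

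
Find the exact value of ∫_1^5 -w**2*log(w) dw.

Integrate by parts once (u = ln w, dv = -w**2 dw).
An antiderivative is F(w) = -w**3*(3*log(w) - 1)/9.
Then F(5) - F(1) = (125/9 - 125*log(5)/3) - (1/9) = 124/9 - 125*log(5)/3.

124/9 - 125*log(5)/3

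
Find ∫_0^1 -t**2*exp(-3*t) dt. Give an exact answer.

-2/27 + 17*exp(-3)/27

Integrate by parts twice (u = t^2, dv = -exp(-3*t) dt).
An antiderivative is F(t) = (9*t**2 + 6*t + 2)*exp(-3*t)/27.
Then F(1) - F(0) = (17*exp(-3)/27) - (2/27) = -2/27 + 17*exp(-3)/27.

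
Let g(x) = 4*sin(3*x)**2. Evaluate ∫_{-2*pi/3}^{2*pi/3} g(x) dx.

Use the identity sin^2(3*x) = (1 - cos(6*x))/2.
An antiderivative is F(x) = 2*x - sin(6*x)/3.
Then F(2*pi/3) - F(-2*pi/3) = (4*pi/3) - (-4*pi/3) = 8*pi/3.

8*pi/3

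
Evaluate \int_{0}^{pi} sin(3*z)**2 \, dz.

pi/2

Use the identity sin^2(3*z) = (1 - cos(6*z))/2.
An antiderivative is F(z) = z/2 - sin(6*z)/12.
Then F(pi) - F(0) = (pi/2) - (0) = pi/2.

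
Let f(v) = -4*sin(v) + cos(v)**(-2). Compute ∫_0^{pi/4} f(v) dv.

An antiderivative is F(v) = 4*cos(v) + tan(v).
Then F(pi/4) - F(0) = (1 + 2*sqrt(2)) - (4) = -3 + 2*sqrt(2).

-3 + 2*sqrt(2)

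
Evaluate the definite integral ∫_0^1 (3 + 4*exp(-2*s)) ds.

An antiderivative is F(s) = 3*s - 2*exp(-2*s).
Then F(1) - F(0) = (3 - 2*exp(-2)) - (-2) = 5 - 2*exp(-2).

5 - 2*exp(-2)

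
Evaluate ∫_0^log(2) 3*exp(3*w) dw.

Let u = exp(w), so du = exp(w) dw. When w = 0, u = 1; when w = log(2), u = 2.
The integral becomes 3·∫ u**2 du from 1 to 2, with antiderivative u**3.
Back in w: F(w) = exp(3*w).
Then F(log(2)) - F(0) = (8) - (1) = 7.

7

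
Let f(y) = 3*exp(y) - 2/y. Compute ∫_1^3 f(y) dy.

-3*exp(1) - log(9) + 3*exp(3)

An antiderivative is F(y) = 3*exp(y) - 2*log(y).
Then F(3) - F(1) = (-log(9) + 3*exp(3)) - (3*exp(1)) = -3*exp(1) - log(9) + 3*exp(3).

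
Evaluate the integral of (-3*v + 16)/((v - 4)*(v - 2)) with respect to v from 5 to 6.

-8*log(2) + 5*log(3)

Factor the denominator: v**2 - 6*v + 8 = (v - 2)(v - 4).
Partial fractions: (-3*v + 16)/((v - 4)*(v - 2)) = -5/(v - 2) + 2/(v - 4).
An antiderivative is F(v) = 2*log(v - 4) - 5*log(v - 2).
Then F(6) - F(5) = (-8*log(2)) - (-5*log(3)) = -8*log(2) + 5*log(3).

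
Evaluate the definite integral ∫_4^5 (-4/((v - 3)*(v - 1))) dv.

log(4/9)

Factor the denominator: v**2 - 4*v + 3 = (v - 1)(v - 3).
Partial fractions: -4/((v - 3)*(v - 1)) = 2/(v - 1) - 2/(v - 3).
An antiderivative is F(v) = -2*log(v - 3) + 2*log(v - 1).
Then F(5) - F(4) = (log(4)) - (log(9)) = log(4/9).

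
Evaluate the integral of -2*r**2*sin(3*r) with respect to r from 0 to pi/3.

8/27 - 2*pi**2/27

Integrate by parts twice (u = r^2, dv = -2*sin(3*r) dr).
An antiderivative is F(r) = 2*r**2*cos(3*r)/3 - 4*r*sin(3*r)/9 - 4*cos(3*r)/27.
Then F(pi/3) - F(0) = (4/27 - 2*pi**2/27) - (-4/27) = 8/27 - 2*pi**2/27.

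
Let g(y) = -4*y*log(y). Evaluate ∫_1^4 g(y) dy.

15 - 64*log(2)

Integrate by parts once (u = ln y, dv = -4*y dy).
An antiderivative is F(y) = -y**2*(2*log(y) - 1).
Then F(4) - F(1) = (16 - 64*log(2)) - (1) = 15 - 64*log(2).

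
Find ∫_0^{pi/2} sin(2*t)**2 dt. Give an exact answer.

pi/4

Use the identity sin^2(2*t) = (1 - cos(4*t))/2.
An antiderivative is F(t) = t/2 - sin(4*t)/8.
Then F(pi/2) - F(0) = (pi/4) - (0) = pi/4.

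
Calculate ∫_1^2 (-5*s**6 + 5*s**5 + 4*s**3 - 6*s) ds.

By the power rule, an antiderivative is F(s) = -5*s**7/7 + 5*s**6/6 + s**4 - 3*s**2.
Then F(2) - F(1) = (-716/21) - (-79/42) = -451/14.

-451/14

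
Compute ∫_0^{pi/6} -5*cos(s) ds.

-5/2

An antiderivative is F(s) = -5*sin(s).
Then F(pi/6) - F(0) = (-5/2) - (0) = -5/2.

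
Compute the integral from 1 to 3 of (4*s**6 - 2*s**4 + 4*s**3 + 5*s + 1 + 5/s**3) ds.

395818/315

By the power rule, an antiderivative is F(s) = 4*s**7/7 - 2*s**5/5 + s**4 + 5*s**2/2 + s - 5/(2*s**2).
Then F(3) - F(1) = (396502/315) - (76/35) = 395818/315.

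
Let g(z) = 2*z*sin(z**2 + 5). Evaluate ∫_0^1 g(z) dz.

-cos(6) + cos(5)

Let u = z**2 + 5, so du = 2*z dz. When z = 0, u = 5; when z = 1, u = 6.
The integral becomes ∫ sin(u) du from 5 to 6, with antiderivative -cos(u).
Back in z: F(z) = -cos(z**2 + 5).
Then F(1) - F(0) = (-cos(6)) - (-cos(5)) = -cos(6) + cos(5).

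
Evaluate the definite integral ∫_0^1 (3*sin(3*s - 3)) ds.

Let u = 3*s - 3, so du = 3 ds. When s = 0, u = -3; when s = 1, u = 0.
The integral becomes ∫ sin(u) du from -3 to 0, with antiderivative -cos(u).
Back in s: F(s) = -cos(3*s - 3).
Then F(1) - F(0) = (-1) - (-cos(3)) = -1 + cos(3).

-1 + cos(3)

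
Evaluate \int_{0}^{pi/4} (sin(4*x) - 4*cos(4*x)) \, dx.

1/2

An antiderivative is F(x) = -sin(4*x) - cos(4*x)/4.
Then F(pi/4) - F(0) = (1/4) - (-1/4) = 1/2.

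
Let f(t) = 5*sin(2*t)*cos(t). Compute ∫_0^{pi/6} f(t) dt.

10/3 - 5*sqrt(3)/4

Use the identity sin(2*t)cos(t) = [sin(3*t) + sin(t)]/2.
An antiderivative is F(t) = -5*cos(t)/2 - 5*cos(3*t)/6.
Then F(pi/6) - F(0) = (-5*sqrt(3)/4) - (-10/3) = 10/3 - 5*sqrt(3)/4.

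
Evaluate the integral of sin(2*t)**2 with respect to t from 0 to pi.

pi/2

Use the identity sin^2(2*t) = (1 - cos(4*t))/2.
An antiderivative is F(t) = t/2 - sin(4*t)/8.
Then F(pi) - F(0) = (pi/2) - (0) = pi/2.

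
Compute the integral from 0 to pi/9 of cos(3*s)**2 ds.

sqrt(3)/24 + pi/18

Use the identity cos^2(3*s) = (1 + cos(6*s))/2.
An antiderivative is F(s) = s/2 + sin(6*s)/12.
Then F(pi/9) - F(0) = (sqrt(3)/24 + pi/18) - (0) = sqrt(3)/24 + pi/18.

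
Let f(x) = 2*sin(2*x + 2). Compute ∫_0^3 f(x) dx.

cos(2) - cos(8)

Let u = 2*x + 2, so du = 2 dx. When x = 0, u = 2; when x = 3, u = 8.
The integral becomes ∫ sin(u) du from 2 to 8, with antiderivative -cos(u).
Back in x: F(x) = -cos(2*x + 2).
Then F(3) - F(0) = (-cos(8)) - (-cos(2)) = cos(2) - cos(8).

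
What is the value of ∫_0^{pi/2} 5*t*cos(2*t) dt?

-5/2

Integrate by parts once (u = t, dv = 5*cos(2*t) dt).
An antiderivative is F(t) = 5*t*sin(2*t)/2 + 5*cos(2*t)/4.
Then F(pi/2) - F(0) = (-5/4) - (5/4) = -5/2.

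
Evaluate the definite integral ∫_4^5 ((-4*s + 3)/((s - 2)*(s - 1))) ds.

-6*log(3) + 7*log(2)

Factor the denominator: s**2 - 3*s + 2 = (s - 1)(s - 2).
Partial fractions: (-4*s + 3)/((s - 2)*(s - 1)) = 1/(s - 1) - 5/(s - 2).
An antiderivative is F(s) = -5*log(s - 2) + log(s - 1).
Then F(5) - F(4) = (-5*log(3) + 2*log(2)) - (log(3/32)) = -6*log(3) + 7*log(2).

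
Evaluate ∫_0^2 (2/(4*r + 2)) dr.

log(5)/2

An antiderivative is F(r) = log(4*r + 2)/2.
Then F(2) - F(0) = (log(10)/2) - (log(2)/2) = log(5)/2.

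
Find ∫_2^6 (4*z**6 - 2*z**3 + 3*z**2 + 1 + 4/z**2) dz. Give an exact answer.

By the power rule, an antiderivative is F(z) = 4*z**7/7 - z**4/2 + z**3 + z - 4/z.
Then F(6) - F(2) = (3350272/21) - (512/7) = 3348736/21.

3348736/21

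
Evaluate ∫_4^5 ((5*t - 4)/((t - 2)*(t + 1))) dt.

-3*log(5) + log(2) + 5*log(3)

Factor the denominator: t**2 - t - 2 = (t + 1)(t - 2).
Partial fractions: (5*t - 4)/((t - 2)*(t + 1)) = 3/(t + 1) + 2/(t - 2).
An antiderivative is F(t) = 2*log(t - 2) + 3*log(t + 1).
Then F(5) - F(4) = (3*log(2) + 5*log(3)) - (2*log(2) + 3*log(5)) = -3*log(5) + log(2) + 5*log(3).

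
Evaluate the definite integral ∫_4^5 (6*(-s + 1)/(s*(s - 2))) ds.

Factor the denominator: s**2 - 2*s = s(s - 2).
Partial fractions: 6*(-s + 1)/(s*(s - 2)) = -3/s - 3/(s - 2).
An antiderivative is F(s) = -3*log(s) - 3*log(s - 2).
Then F(5) - F(4) = (-3*log(5) - 3*log(3)) - (-9*log(2)) = -3*log(5) - 3*log(3) + 9*log(2).

-3*log(5) - 3*log(3) + 9*log(2)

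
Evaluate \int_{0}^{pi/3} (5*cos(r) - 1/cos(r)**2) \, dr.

An antiderivative is F(r) = 5*sin(r) - tan(r).
Then F(pi/3) - F(0) = (3*sqrt(3)/2) - (0) = 3*sqrt(3)/2.

3*sqrt(3)/2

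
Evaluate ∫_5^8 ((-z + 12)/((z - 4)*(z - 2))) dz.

Factor the denominator: z**2 - 6*z + 8 = (z - 2)(z - 4).
Partial fractions: (-z + 12)/((z - 4)*(z - 2)) = -5/(z - 2) + 4/(z - 4).
An antiderivative is F(z) = 4*log(z - 4) - 5*log(z - 2).
Then F(8) - F(5) = (-5*log(3) + 3*log(2)) - (-5*log(3)) = log(8).

log(8)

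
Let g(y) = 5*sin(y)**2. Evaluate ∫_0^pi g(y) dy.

Use the identity sin^2(y) = (1 - cos(2*y))/2.
An antiderivative is F(y) = 5*y/2 - 5*sin(2*y)/4.
Then F(pi) - F(0) = (5*pi/2) - (0) = 5*pi/2.

5*pi/2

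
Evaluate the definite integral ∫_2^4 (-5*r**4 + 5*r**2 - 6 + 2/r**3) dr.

By the power rule, an antiderivative is F(r) = -r**5 + 5*r**3/3 - 6*r - 1/r**2.
Then F(4) - F(2) = (-45187/48) - (-371/12) = -43703/48.

-43703/48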